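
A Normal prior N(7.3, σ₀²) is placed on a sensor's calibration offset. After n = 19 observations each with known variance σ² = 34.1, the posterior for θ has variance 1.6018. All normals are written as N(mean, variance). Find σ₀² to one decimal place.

σ₀² = 14.9

Posterior precision equals prior precision plus data precision: 1/σ_n² = 1/σ₀² + n/σ².
So 1/σ₀² = 1/1.6018 − 19/34.1 = 0.624298 − 0.557185 = 0.067113.
Hence σ₀² = 1/0.067113 ≈ 14.9.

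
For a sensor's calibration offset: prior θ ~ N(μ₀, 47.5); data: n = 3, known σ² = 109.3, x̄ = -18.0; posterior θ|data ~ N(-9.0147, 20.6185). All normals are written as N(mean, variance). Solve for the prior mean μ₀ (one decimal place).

μ₀ = 2.7

The posterior mean is a precision-weighted average: μ_n = (τ₀μ₀ + τ_data·x̄)/(τ₀+τ_data), with τ₀=1/σ₀² and τ_data=n/σ².
Here τ₀ = 1/47.5 = 0.021053 and τ_data = 3/109.3 = 0.027447, so τ_n = 0.048500.
Rearranging for μ₀: μ₀ = (μ_n·τ_n − τ_data·x̄)/τ₀ = (-9.0147·0.048500 − 0.027447·-18.0) / 0.021053 = 0.056833/0.021053 ≈ 2.7.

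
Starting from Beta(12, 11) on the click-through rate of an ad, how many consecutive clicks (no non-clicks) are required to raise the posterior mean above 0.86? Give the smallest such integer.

k = 56

After k clicks and 0 non-clicks the posterior is Beta(12+k, 11), with mean (12+k)/(12+11+k).
Set (12+k)/(23+k) > 0.86 and solve: k > (0.86·23 − 12)/(1 − 0.86) = 55.571.
The smallest integer exceeding 55.571 is 56, and checking k=56: (68)/(79) = 0.8608 > 0.86.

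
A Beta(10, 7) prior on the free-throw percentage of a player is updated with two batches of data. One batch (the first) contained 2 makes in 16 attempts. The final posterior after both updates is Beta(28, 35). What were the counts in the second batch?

16 makes and 14 misses

Because Beta–binomial updating is additive in the counts, the combined data contributed (α_post−α_prior, β_post−β_prior) successes and failures.
Total across both batches: 28−10=18 makes, 35−7=28 misses.
Subtract the first batch: 18−2=16 makes and 28−14=14 misses.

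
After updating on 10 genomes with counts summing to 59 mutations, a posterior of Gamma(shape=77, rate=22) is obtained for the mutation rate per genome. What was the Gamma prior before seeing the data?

Gamma–Poisson conjugacy: posterior shape = α + Σxᵢ, posterior rate = β + n.
So α = 77 − 59 = 18 and β = 22 − 10 = 12.

Gamma(shape=18, rate=12)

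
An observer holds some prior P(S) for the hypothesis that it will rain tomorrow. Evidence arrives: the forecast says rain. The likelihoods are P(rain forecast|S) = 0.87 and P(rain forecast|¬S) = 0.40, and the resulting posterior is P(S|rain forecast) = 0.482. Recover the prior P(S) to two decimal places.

P(S) = 0.30

Bayes' rule in odds form gives O(S|E) = O(S)·[P(E|S)/P(E|¬S)], hence O(S) = O(S|E)/LR.
Posterior odds = 0.482/(1−0.482) = 0.9305. LR = 0.87/0.40 = 2.1750.
Prior odds = 0.9305/2.1750 = 0.4278, so P(S) = 0.4278/(1+0.4278) ≈ 0.30.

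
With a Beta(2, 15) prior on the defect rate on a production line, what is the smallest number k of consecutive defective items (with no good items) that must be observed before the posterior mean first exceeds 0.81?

k = 62

After k defective items and 0 good items the posterior is Beta(2+k, 15), with mean (2+k)/(2+15+k).
Set (2+k)/(17+k) > 0.81 and solve: k > (0.81·17 − 2)/(1 − 0.81) = 61.947.
The smallest integer exceeding 61.947 is 62, and checking k=62: (64)/(79) = 0.8101 > 0.81.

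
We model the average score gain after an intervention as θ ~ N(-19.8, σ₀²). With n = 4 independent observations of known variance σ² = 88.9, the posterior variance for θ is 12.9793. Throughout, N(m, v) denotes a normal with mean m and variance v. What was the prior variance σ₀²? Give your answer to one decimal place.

Posterior precision equals prior precision plus data precision: 1/σ_n² = 1/σ₀² + n/σ².
So 1/σ₀² = 1/12.9793 − 4/88.9 = 0.077046 − 0.044994 = 0.032052.
Hence σ₀² = 1/0.032052 ≈ 31.2.

σ₀² = 31.2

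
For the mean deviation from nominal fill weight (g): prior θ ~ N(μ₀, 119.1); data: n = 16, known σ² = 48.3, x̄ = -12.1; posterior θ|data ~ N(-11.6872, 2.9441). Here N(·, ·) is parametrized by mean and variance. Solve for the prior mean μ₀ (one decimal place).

The posterior mean is a precision-weighted average: μ_n = (τ₀μ₀ + τ_data·x̄)/(τ₀+τ_data), with τ₀=1/σ₀² and τ_data=n/σ².
Here τ₀ = 1/119.1 = 0.008396 and τ_data = 16/48.3 = 0.331263, so τ_n = 0.339659.
Rearranging for μ₀: μ₀ = (μ_n·τ_n − τ_data·x̄)/τ₀ = (-11.6872·0.339659 − 0.331263·-12.1) / 0.008396 = 0.038620/0.008396 ≈ 4.6.

μ₀ = 4.6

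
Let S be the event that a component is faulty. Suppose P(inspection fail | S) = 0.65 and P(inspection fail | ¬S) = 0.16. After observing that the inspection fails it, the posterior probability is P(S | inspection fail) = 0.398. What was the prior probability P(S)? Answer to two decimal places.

P(S) = 0.14

Bayes' rule in odds form gives O(S|E) = O(S)·[P(E|S)/P(E|¬S)], hence O(S) = O(S|E)/LR.
Posterior odds = 0.398/(1−0.398) = 0.6611. LR = 0.65/0.16 = 4.0625.
Prior odds = 0.6611/4.0625 = 0.1627, so P(S) = 0.1627/(1+0.1627) ≈ 0.14.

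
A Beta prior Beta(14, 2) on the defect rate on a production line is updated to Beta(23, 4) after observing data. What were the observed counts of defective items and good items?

Under Beta–binomial conjugacy the posterior parameters are (α+s, β+f).
So s = 23 − 14 = 9 and f = 4 − 2 = 2.

9 defective items and 2 good items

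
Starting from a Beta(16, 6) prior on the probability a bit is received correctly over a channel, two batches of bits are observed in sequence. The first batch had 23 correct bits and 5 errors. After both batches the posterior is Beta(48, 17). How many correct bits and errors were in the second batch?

9 correct bits and 6 errors

Sequential conjugate updates are equivalent to a single update on the pooled data, so total successes = posterior α − prior α and total failures = posterior β − prior β.
Total across both batches: 48−16=32 correct bits, 17−6=11 errors.
Subtract the first batch: 32−23=9 correct bits and 11−5=6 errors.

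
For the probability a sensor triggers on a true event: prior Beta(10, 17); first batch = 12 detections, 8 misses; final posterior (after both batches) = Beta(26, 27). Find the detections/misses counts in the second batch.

Because Beta–binomial updating is additive in the counts, the combined data contributed (α_post−α_prior, β_post−β_prior) successes and failures.
Total across both batches: 26−10=16 detections, 27−17=10 misses.
Subtract the first batch: 16−12=4 detections and 10−8=2 misses.

4 detections and 2 misses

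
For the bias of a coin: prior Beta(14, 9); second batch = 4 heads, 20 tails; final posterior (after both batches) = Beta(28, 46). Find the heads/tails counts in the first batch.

10 heads and 17 tails

Sequential conjugate updates are equivalent to a single update on the pooled data, so total successes = posterior α − prior α and total failures = posterior β − prior β.
Total across both batches: 28−14=14 heads, 46−9=37 tails.
Subtract the second batch: 14−4=10 heads and 37−20=17 tails.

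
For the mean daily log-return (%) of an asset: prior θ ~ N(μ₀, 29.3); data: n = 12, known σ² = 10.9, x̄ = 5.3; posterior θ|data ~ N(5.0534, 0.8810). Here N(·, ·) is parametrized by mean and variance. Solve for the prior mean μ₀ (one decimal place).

The posterior mean is a precision-weighted average: μ_n = (τ₀μ₀ + τ_data·x̄)/(τ₀+τ_data), with τ₀=1/σ₀² and τ_data=n/σ².
Here τ₀ = 1/29.3 = 0.034130 and τ_data = 12/10.9 = 1.100917, so τ_n = 1.135047.
Rearranging for μ₀: μ₀ = (μ_n·τ_n − τ_data·x̄)/τ₀ = (5.0534·1.135047 − 1.100917·5.3) / 0.034130 = -0.099014/0.034130 ≈ -2.9.

μ₀ = -2.9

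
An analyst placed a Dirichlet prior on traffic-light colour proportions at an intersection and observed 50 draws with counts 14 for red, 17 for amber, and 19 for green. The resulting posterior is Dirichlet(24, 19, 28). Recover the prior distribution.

Dirichlet(10, 2, 9)

For a Dirichlet(α) prior with multinomial counts c, the posterior is Dirichlet(α + c) componentwise.
Subtract each count from the matching posterior parameter: 24−14=10, 19−17=2, 28−19=9.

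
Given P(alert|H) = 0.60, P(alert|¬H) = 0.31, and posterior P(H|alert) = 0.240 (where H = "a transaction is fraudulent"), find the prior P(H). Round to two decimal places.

P(H) = 0.14

Bayes' rule in odds form gives O(H|E) = O(H)·[P(E|H)/P(E|¬H)], hence O(H) = O(H|E)/LR.
Posterior odds = 0.240/(1−0.240) = 0.3158. LR = 0.60/0.31 = 1.9355.
Prior odds = 0.3158/1.9355 = 0.1632, so P(H) = 0.1632/(1+0.1632) ≈ 0.14.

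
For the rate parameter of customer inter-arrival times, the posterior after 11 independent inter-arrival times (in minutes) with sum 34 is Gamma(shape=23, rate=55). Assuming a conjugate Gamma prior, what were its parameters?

Gamma(shape=12, rate=21)

Gamma–exponential conjugacy: posterior shape = α + n, posterior rate = β + Σtᵢ.
So α = 23 − 11 = 12 and β = 55 − 34 = 21.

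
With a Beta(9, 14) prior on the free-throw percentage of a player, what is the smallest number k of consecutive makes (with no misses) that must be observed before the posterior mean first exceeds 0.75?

k = 34

After k makes and 0 misses the posterior is Beta(9+k, 14), with mean (9+k)/(9+14+k).
Set (9+k)/(23+k) > 0.75 and solve: k > (0.75·23 − 9)/(1 − 0.75) = 33.000.
The smallest integer exceeding 33.000 is 34, and checking k=34: (43)/(57) = 0.7544 > 0.75.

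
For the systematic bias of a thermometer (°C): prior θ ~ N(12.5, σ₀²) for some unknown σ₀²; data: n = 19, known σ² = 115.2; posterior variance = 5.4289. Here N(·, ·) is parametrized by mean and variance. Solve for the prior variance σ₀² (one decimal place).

Posterior precision equals prior precision plus data precision: 1/σ_n² = 1/σ₀² + n/σ².
So 1/σ₀² = 1/5.4289 − 19/115.2 = 0.184199 − 0.164931 = 0.019268.
Hence σ₀² = 1/0.019268 ≈ 51.9.

σ₀² = 51.9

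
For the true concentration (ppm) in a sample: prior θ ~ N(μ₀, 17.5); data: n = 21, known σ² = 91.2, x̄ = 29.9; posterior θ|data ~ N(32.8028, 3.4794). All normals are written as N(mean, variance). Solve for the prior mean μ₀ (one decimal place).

With known observation variance, the Normal–Normal posterior has precision τ_n = τ₀ + n/σ² and mean μ_n = (τ₀μ₀ + (n/σ²)x̄)/τ_n.
Here τ₀ = 1/17.5 = 0.057143 and τ_data = 21/91.2 = 0.230263, so τ_n = 0.287406.
Rearranging for μ₀: μ₀ = (μ_n·τ_n − τ_data·x̄)/τ₀ = (32.8028·0.287406 − 0.230263·29.9) / 0.057143 = 2.542858/0.057143 ≈ 44.5.

μ₀ = 44.5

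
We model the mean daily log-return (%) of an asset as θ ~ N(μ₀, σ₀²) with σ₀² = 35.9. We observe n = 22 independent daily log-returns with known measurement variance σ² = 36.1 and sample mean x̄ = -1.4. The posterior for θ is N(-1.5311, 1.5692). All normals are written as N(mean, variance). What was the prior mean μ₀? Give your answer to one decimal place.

With known observation variance, the Normal–Normal posterior has precision τ_n = τ₀ + n/σ² and mean μ_n = (τ₀μ₀ + (n/σ²)x̄)/τ_n.
Here τ₀ = 1/35.9 = 0.027855 and τ_data = 22/36.1 = 0.609418, so τ_n = 0.637273.
Rearranging for μ₀: μ₀ = (μ_n·τ_n − τ_data·x̄)/τ₀ = (-1.5311·0.637273 − 0.609418·-1.4) / 0.027855 = -0.122543/0.027855 ≈ -4.4.

μ₀ = -4.4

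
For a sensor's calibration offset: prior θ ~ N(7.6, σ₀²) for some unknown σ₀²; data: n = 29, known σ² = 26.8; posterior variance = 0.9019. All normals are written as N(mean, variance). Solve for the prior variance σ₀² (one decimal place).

σ₀² = 37.5

For the Normal–Normal model with known σ², precisions add: τ_n = τ₀ + n/σ².
So 1/σ₀² = 1/0.9019 − 29/26.8 = 1.108770 − 1.082090 = 0.026680.
Hence σ₀² = 1/0.026680 ≈ 37.5.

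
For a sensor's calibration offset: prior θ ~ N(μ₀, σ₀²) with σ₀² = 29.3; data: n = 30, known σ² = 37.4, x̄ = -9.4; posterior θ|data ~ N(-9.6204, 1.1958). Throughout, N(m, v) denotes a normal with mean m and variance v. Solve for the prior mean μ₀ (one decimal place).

μ₀ = -14.8

The posterior mean is a precision-weighted average: μ_n = (τ₀μ₀ + τ_data·x̄)/(τ₀+τ_data), with τ₀=1/σ₀² and τ_data=n/σ².
Here τ₀ = 1/29.3 = 0.034130 and τ_data = 30/37.4 = 0.802139, so τ_n = 0.836269.
Rearranging for μ₀: μ₀ = (μ_n·τ_n − τ_data·x̄)/τ₀ = (-9.6204·0.836269 − 0.802139·-9.4) / 0.034130 = -0.505136/0.034130 ≈ -14.8.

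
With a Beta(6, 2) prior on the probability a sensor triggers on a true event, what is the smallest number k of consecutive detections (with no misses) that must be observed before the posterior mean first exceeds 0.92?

After k detections and 0 misses the posterior is Beta(6+k, 2), with mean (6+k)/(6+2+k).
Set (6+k)/(8+k) > 0.92 and solve: k > (0.92·8 − 6)/(1 − 0.92) = 17.000.
The smallest integer exceeding 17.000 is 18.

k = 18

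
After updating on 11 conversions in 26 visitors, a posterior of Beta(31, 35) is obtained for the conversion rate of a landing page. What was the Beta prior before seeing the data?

Beta is conjugate to the binomial likelihood: posterior = Beta(α+s, β+f).
So α = 31 − 11 = 20 and β = 35 − 15 = 20.

Beta(20, 20)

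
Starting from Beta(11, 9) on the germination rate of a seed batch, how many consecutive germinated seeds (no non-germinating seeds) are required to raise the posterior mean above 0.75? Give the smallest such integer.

After k germinated seeds and 0 non-germinating seeds the posterior is Beta(11+k, 9), with mean (11+k)/(11+9+k).
Set (11+k)/(20+k) > 0.75 and solve: k > (0.75·20 − 11)/(1 − 0.75) = 16.000.
The smallest integer exceeding 16.000 is 17, and checking k=17: (28)/(37) = 0.7568 > 0.75.

k = 17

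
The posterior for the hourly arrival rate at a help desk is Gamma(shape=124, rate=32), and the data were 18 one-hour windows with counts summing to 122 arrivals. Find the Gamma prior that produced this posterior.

Gamma(shape=2, rate=14)

A Gamma(α, β) prior (rate parametrization) on a Poisson rate with n observations summing to S gives posterior Gamma(α+S, β+n).
So α = 124 − 122 = 2 and β = 32 − 18 = 14.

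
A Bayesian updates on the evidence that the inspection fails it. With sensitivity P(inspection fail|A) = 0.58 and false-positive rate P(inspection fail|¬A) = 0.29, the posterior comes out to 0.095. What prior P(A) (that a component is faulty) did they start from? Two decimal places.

P(A) = 0.05

Bayes' rule in odds form gives O(A|E) = O(A)·[P(E|A)/P(E|¬A)], hence O(A) = O(A|E)/LR.
Posterior odds = 0.095/(1−0.095) = 0.1050. LR = 0.58/0.29 = 2.0000.
Prior odds = 0.1050/2.0000 = 0.0525, so P(A) = 0.0525/(1+0.0525) ≈ 0.05.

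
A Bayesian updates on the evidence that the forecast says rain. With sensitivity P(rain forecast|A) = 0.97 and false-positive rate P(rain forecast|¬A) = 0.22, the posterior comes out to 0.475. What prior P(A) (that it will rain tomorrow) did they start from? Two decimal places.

P(A) = 0.17

In odds form, posterior odds = prior odds × likelihood ratio, so prior odds = posterior odds ÷ LR.
Posterior odds = 0.475/(1−0.475) = 0.9048. LR = 0.97/0.22 = 4.4091.
Prior odds = 0.9048/4.4091 = 0.2052, so P(A) = 0.2052/(1+0.2052) ≈ 0.17.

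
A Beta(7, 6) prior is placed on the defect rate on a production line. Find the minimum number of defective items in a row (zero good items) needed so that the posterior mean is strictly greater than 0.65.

k = 5

After k defective items and 0 good items the posterior is Beta(7+k, 6), with mean (7+k)/(7+6+k).
Set (7+k)/(13+k) > 0.65 and solve: k > (0.65·13 − 7)/(1 − 0.65) = 4.143.
The smallest integer exceeding 4.143 is 5.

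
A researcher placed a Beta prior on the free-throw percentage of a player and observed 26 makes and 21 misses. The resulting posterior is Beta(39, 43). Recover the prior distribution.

Under Beta–binomial conjugacy the posterior parameters are (a+s, b+f).
So a = 39 − 26 = 13 and b = 43 − 21 = 22.

Beta(13, 22)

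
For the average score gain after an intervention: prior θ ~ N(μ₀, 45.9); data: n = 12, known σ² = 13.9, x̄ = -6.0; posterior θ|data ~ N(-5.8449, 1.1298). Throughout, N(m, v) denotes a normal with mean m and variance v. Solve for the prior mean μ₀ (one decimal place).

μ₀ = 0.3

The posterior mean is a precision-weighted average: μ_n = (τ₀μ₀ + τ_data·x̄)/(τ₀+τ_data), with τ₀=1/σ₀² and τ_data=n/σ².
Here τ₀ = 1/45.9 = 0.021786 and τ_data = 12/13.9 = 0.863309, so τ_n = 0.885095.
Rearranging for μ₀: μ₀ = (μ_n·τ_n − τ_data·x̄)/τ₀ = (-5.8449·0.885095 − 0.863309·-6.0) / 0.021786 = 0.006562/0.021786 ≈ 0.3.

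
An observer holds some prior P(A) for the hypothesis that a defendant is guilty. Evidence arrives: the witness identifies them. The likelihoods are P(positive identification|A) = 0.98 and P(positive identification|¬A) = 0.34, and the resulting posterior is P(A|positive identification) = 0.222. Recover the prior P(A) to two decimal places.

P(A) = 0.09

Bayes' rule in odds form gives O(A|E) = O(A)·[P(E|A)/P(E|¬A)], hence O(A) = O(A|E)/LR.
Posterior odds = 0.222/(1−0.222) = 0.2853. LR = 0.98/0.34 = 2.8824.
Prior odds = 0.2853/2.8824 = 0.0990, so P(A) = 0.0990/(1+0.0990) ≈ 0.09.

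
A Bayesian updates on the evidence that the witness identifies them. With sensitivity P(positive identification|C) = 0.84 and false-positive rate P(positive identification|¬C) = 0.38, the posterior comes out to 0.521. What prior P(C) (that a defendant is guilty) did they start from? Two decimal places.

P(C) = 0.33

In odds form, posterior odds = prior odds × likelihood ratio, so prior odds = posterior odds ÷ LR.
Posterior odds = 0.521/(1−0.521) = 1.0877. LR = 0.84/0.38 = 2.2105.
Prior odds = 1.0877/2.2105 = 0.4921, so P(C) = 0.4921/(1+0.4921) ≈ 0.33.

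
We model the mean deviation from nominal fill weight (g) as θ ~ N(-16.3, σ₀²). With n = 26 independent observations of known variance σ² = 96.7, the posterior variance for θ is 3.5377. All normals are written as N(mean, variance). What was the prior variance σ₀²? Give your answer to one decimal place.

σ₀² = 72.5

For the Normal–Normal model with known σ², precisions add: τ_n = τ₀ + n/σ².
So 1/σ₀² = 1/3.5377 − 26/96.7 = 0.282670 − 0.268873 = 0.013797.
Hence σ₀² = 1/0.013797 ≈ 72.5.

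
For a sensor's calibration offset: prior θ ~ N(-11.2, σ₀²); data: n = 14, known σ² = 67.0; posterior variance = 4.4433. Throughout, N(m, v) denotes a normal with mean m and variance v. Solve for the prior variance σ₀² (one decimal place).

Posterior precision equals prior precision plus data precision: 1/σ_n² = 1/σ₀² + n/σ².
So 1/σ₀² = 1/4.4433 − 14/67.0 = 0.225058 − 0.208955 = 0.016103.
Hence σ₀² = 1/0.016103 ≈ 62.1.

σ₀² = 62.1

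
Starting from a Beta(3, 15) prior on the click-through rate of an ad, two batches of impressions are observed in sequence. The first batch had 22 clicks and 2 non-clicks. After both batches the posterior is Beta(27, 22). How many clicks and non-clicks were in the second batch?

2 clicks and 5 non-clicks

Sequential conjugate updates are equivalent to a single update on the pooled data, so total successes = posterior α − prior α and total failures = posterior β − prior β.
Total across both batches: 27−3=24 clicks, 22−15=7 non-clicks.
Subtract the first batch: 24−22=2 clicks and 7−2=5 non-clicks.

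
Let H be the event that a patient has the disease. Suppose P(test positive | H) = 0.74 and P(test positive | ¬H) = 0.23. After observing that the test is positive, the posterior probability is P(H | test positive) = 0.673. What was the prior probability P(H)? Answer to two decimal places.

P(H) = 0.39

In odds form, posterior odds = prior odds × likelihood ratio, so prior odds = posterior odds ÷ LR.
Posterior odds = 0.673/(1−0.673) = 2.0581. LR = 0.74/0.23 = 3.2174.
Prior odds = 2.0581/3.2174 = 0.6397, so P(H) = 0.6397/(1+0.6397) ≈ 0.39.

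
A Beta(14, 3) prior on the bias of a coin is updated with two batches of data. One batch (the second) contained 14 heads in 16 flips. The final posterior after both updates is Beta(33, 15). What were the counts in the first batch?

Sequential conjugate updates are equivalent to a single update on the pooled data, so total successes = posterior α − prior α and total failures = posterior β − prior β.
Total across both batches: 33−14=19 heads, 15−3=12 tails.
Subtract the second batch: 19−14=5 heads and 12−2=10 tails.

5 heads and 10 tails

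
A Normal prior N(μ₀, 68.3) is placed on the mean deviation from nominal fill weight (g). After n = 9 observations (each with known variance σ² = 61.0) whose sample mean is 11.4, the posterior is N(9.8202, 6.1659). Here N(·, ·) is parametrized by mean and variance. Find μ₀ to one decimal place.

μ₀ = -6.1

With known observation variance, the Normal–Normal posterior has precision τ_n = τ₀ + n/σ² and mean μ_n = (τ₀μ₀ + (n/σ²)x̄)/τ_n.
Here τ₀ = 1/68.3 = 0.014641 and τ_data = 9/61.0 = 0.147541, so τ_n = 0.162182.
Rearranging for μ₀: μ₀ = (μ_n·τ_n − τ_data·x̄)/τ₀ = (9.8202·0.162182 − 0.147541·11.4) / 0.014641 = -0.089308/0.014641 ≈ -6.1.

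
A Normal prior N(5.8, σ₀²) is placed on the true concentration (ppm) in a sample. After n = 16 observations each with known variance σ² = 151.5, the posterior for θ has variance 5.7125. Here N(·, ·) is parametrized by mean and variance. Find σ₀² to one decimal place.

For the Normal–Normal model with known σ², precisions add: τ_n = τ₀ + n/σ².
So 1/σ₀² = 1/5.7125 − 16/151.5 = 0.175055 − 0.105611 = 0.069444.
Hence σ₀² = 1/0.069444 ≈ 14.4.

σ₀² = 14.4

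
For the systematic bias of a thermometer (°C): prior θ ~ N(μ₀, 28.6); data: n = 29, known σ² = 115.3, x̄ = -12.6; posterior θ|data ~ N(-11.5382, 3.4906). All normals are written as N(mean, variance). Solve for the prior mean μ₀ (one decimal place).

μ₀ = -3.9

With known observation variance, the Normal–Normal posterior has precision τ_n = τ₀ + n/σ² and mean μ_n = (τ₀μ₀ + (n/σ²)x̄)/τ_n.
Here τ₀ = 1/28.6 = 0.034965 and τ_data = 29/115.3 = 0.251518, so τ_n = 0.286483.
Rearranging for μ₀: μ₀ = (μ_n·τ_n − τ_data·x̄)/τ₀ = (-11.5382·0.286483 − 0.251518·-12.6) / 0.034965 = -0.136371/0.034965 ≈ -3.9.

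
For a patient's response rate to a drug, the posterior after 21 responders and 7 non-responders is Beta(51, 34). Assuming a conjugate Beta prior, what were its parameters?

Beta(30, 27)

A Beta(a, b) prior with s successes and f failures in binomial data gives a Beta(a+s, b+f) posterior.
So a = 51 − 21 = 30 and b = 34 − 7 = 27.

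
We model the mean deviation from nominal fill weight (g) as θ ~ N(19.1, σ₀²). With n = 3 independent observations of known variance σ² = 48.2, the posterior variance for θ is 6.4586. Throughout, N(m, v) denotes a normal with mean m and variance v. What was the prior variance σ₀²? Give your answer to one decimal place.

σ₀² = 10.8

Posterior precision equals prior precision plus data precision: 1/σ_n² = 1/σ₀² + n/σ².
So 1/σ₀² = 1/6.4586 − 3/48.2 = 0.154832 − 0.062241 = 0.092591.
Hence σ₀² = 1/0.092591 ≈ 10.8.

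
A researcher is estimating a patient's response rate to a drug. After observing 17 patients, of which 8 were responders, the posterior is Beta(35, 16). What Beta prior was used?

Under Beta–binomial conjugacy the posterior parameters are (a+s, b+f).
Subtract the data counts: 35−8=27, 16−9=7.

Beta(27, 7)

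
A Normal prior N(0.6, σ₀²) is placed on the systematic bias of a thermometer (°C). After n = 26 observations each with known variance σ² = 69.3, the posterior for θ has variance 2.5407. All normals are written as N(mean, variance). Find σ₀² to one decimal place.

Posterior precision equals prior precision plus data precision: 1/σ_n² = 1/σ₀² + n/σ².
So 1/σ₀² = 1/2.5407 − 26/69.3 = 0.393592 − 0.375180 = 0.018412.
Hence σ₀² = 1/0.018412 ≈ 54.3.

σ₀² = 54.3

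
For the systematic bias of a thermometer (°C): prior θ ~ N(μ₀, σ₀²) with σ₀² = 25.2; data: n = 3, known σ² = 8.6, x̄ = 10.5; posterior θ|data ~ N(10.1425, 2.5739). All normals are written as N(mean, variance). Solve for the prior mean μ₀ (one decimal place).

The posterior mean is a precision-weighted average: μ_n = (τ₀μ₀ + τ_data·x̄)/(τ₀+τ_data), with τ₀=1/σ₀² and τ_data=n/σ².
Here τ₀ = 1/25.2 = 0.039683 and τ_data = 3/8.6 = 0.348837, so τ_n = 0.388520.
Rearranging for μ₀: μ₀ = (μ_n·τ_n − τ_data·x̄)/τ₀ = (10.1425·0.388520 − 0.348837·10.5) / 0.039683 = 0.277776/0.039683 ≈ 7.0.

μ₀ = 7.0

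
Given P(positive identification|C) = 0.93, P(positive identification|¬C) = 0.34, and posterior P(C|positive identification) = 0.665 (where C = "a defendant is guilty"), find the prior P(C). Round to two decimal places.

In odds form, posterior odds = prior odds × likelihood ratio, so prior odds = posterior odds ÷ LR.
Posterior odds = 0.665/(1−0.665) = 1.9851. LR = 0.93/0.34 = 2.7353.
Prior odds = 1.9851/2.7353 = 0.7257, so P(C) = 0.7257/(1+0.7257) ≈ 0.42.

P(C) = 0.42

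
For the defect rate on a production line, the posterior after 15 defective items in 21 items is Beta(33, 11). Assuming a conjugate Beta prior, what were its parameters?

Beta(18, 5)

Under Beta–binomial conjugacy the posterior parameters are (α+s, β+f).
So α = 33 − 15 = 18 and β = 11 − 6 = 5.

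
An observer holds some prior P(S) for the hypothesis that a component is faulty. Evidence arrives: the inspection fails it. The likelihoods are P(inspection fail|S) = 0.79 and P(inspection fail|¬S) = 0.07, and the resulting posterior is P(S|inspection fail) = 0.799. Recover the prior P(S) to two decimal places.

P(S) = 0.26

Bayes' rule in odds form gives O(S|E) = O(S)·[P(E|S)/P(E|¬S)], hence O(S) = O(S|E)/LR.
Posterior odds = 0.799/(1−0.799) = 3.9751. LR = 0.79/0.07 = 11.2857.
Prior odds = 3.9751/11.2857 = 0.3522, so P(S) = 0.3522/(1+0.3522) ≈ 0.26.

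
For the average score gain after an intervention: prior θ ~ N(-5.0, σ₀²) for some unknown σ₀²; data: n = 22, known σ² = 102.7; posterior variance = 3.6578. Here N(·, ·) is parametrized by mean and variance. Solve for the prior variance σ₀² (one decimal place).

σ₀² = 16.9

For the Normal–Normal model with known σ², precisions add: τ_n = τ₀ + n/σ².
So 1/σ₀² = 1/3.6578 − 22/102.7 = 0.273388 − 0.214216 = 0.059172.
Hence σ₀² = 1/0.059172 ≈ 16.9.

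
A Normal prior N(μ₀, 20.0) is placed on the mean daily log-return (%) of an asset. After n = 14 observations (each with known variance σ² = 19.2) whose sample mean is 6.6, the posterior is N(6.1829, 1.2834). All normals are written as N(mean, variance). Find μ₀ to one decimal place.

μ₀ = 0.1

The posterior mean is a precision-weighted average: μ_n = (τ₀μ₀ + τ_data·x̄)/(τ₀+τ_data), with τ₀=1/σ₀² and τ_data=n/σ².
Here τ₀ = 1/20.0 = 0.050000 and τ_data = 14/19.2 = 0.729167, so τ_n = 0.779167.
Rearranging for μ₀: μ₀ = (μ_n·τ_n − τ_data·x̄)/τ₀ = (6.1829·0.779167 − 0.729167·6.6) / 0.050000 = 0.005009/0.050000 ≈ 0.1.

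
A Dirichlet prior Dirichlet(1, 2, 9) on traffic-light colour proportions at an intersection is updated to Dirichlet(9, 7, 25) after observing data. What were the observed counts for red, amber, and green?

For a Dirichlet(α) prior with multinomial counts c, the posterior is Dirichlet(α + c) componentwise.
Counts are posterior − prior componentwise: 9−1=8, 7−2=5, 25−9=16.

counts (8, 5, 16)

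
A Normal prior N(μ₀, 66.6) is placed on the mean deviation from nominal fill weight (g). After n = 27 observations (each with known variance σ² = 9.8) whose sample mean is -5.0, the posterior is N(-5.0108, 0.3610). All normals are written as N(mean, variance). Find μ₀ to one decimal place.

μ₀ = -7.0

With known observation variance, the Normal–Normal posterior has precision τ_n = τ₀ + n/σ² and mean μ_n = (τ₀μ₀ + (n/σ²)x̄)/τ_n.
Here τ₀ = 1/66.6 = 0.015015 and τ_data = 27/9.8 = 2.755102, so τ_n = 2.770117.
Rearranging for μ₀: μ₀ = (μ_n·τ_n − τ_data·x̄)/τ₀ = (-5.0108·2.770117 − 2.755102·-5.0) / 0.015015 = -0.104992/0.015015 ≈ -7.0.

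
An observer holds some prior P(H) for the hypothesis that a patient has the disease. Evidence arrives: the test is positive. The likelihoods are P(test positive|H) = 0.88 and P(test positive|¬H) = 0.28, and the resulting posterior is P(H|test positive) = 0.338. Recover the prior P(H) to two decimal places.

In odds form, posterior odds = prior odds × likelihood ratio, so prior odds = posterior odds ÷ LR.
Posterior odds = 0.338/(1−0.338) = 0.5106. LR = 0.88/0.28 = 3.1429.
Prior odds = 0.5106/3.1429 = 0.1625, so P(H) = 0.1625/(1+0.1625) ≈ 0.14.

P(H) = 0.14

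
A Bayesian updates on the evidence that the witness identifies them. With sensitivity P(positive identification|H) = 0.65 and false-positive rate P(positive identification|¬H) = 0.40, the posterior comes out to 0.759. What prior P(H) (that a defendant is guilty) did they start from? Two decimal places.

P(H) = 0.66

Bayes' rule in odds form gives O(H|E) = O(H)·[P(E|H)/P(E|¬H)], hence O(H) = O(H|E)/LR.
Posterior odds = 0.759/(1−0.759) = 3.1494. LR = 0.65/0.40 = 1.6250.
Prior odds = 3.1494/1.6250 = 1.9381, so P(H) = 1.9381/(1+1.9381) ≈ 0.66.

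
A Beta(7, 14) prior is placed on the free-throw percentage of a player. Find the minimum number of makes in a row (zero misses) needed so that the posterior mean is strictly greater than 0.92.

After k makes and 0 misses the posterior is Beta(7+k, 14), with mean (7+k)/(7+14+k).
Set (7+k)/(21+k) > 0.92 and solve: k > (0.92·21 − 7)/(1 − 0.92) = 154.000.
The smallest integer exceeding 154.000 is 155.

k = 155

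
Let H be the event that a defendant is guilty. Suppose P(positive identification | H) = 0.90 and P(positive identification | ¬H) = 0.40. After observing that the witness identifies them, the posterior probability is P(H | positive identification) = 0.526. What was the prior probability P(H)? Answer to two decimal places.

Bayes' rule in odds form gives O(H|E) = O(H)·[P(E|H)/P(E|¬H)], hence O(H) = O(H|E)/LR.
Posterior odds = 0.526/(1−0.526) = 1.1097. LR = 0.90/0.40 = 2.2500.
Prior odds = 1.1097/2.2500 = 0.4932, so P(H) = 0.4932/(1+0.4932) ≈ 0.33.

P(H) = 0.33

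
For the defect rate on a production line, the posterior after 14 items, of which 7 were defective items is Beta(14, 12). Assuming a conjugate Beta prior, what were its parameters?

Beta(7, 5)

A Beta(α, β) prior with s successes and f failures in binomial data gives a Beta(α+s, β+f) posterior.
So α = 14 − 7 = 7 and β = 12 − 7 = 5.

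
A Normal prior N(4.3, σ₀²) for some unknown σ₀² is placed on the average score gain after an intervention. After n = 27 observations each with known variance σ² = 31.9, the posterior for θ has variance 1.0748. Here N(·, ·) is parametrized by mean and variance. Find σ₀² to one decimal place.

Posterior precision equals prior precision plus data precision: 1/σ_n² = 1/σ₀² + n/σ².
So 1/σ₀² = 1/1.0748 − 27/31.9 = 0.930406 − 0.846395 = 0.084011.
Hence σ₀² = 1/0.084011 ≈ 11.9.

σ₀² = 11.9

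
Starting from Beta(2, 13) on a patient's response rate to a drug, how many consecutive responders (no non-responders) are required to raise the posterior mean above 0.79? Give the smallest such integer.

After k responders and 0 non-responders the posterior is Beta(2+k, 13), with mean (2+k)/(2+13+k).
Set (2+k)/(15+k) > 0.79 and solve: k > (0.79·15 − 2)/(1 − 0.79) = 46.905.
The smallest integer exceeding 46.905 is 47, and checking k=47: (49)/(62) = 0.7903 > 0.79.

k = 47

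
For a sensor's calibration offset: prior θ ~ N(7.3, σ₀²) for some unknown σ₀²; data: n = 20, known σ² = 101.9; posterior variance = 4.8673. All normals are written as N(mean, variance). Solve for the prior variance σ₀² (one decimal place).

σ₀² = 108.9

Posterior precision equals prior precision plus data precision: 1/σ_n² = 1/σ₀² + n/σ².
So 1/σ₀² = 1/4.8673 − 20/101.9 = 0.205453 − 0.196271 = 0.009182.
Hence σ₀² = 1/0.009182 ≈ 108.9.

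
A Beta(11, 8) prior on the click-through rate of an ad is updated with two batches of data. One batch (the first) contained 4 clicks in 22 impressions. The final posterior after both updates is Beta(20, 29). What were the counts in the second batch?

Sequential conjugate updates are equivalent to a single update on the pooled data, so total successes = posterior α − prior α and total failures = posterior β − prior β.
Total across both batches: 20−11=9 clicks, 29−8=21 non-clicks.
Subtract the first batch: 9−4=5 clicks and 21−18=3 non-clicks.

5 clicks and 3 non-clicks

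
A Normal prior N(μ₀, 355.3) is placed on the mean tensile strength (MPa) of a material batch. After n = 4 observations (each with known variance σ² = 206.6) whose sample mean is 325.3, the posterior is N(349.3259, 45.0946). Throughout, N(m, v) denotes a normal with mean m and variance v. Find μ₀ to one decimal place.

μ₀ = 514.6

With known observation variance, the Normal–Normal posterior has precision τ_n = τ₀ + n/σ² and mean μ_n = (τ₀μ₀ + (n/σ²)x̄)/τ_n.
Here τ₀ = 1/355.3 = 0.002815 and τ_data = 4/206.6 = 0.019361, so τ_n = 0.022176.
Rearranging for μ₀: μ₀ = (μ_n·τ_n − τ_data·x̄)/τ₀ = (349.3259·0.022176 − 0.019361·325.3) / 0.002815 = 1.448518/0.002815 ≈ 514.6.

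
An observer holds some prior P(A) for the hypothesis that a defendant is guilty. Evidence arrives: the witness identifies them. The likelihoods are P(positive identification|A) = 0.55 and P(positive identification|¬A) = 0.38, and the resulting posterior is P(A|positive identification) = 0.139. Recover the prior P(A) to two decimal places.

Bayes' rule in odds form gives O(A|E) = O(A)·[P(E|A)/P(E|¬A)], hence O(A) = O(A|E)/LR.
Posterior odds = 0.139/(1−0.139) = 0.1614. LR = 0.55/0.38 = 1.4474.
Prior odds = 0.1614/1.4474 = 0.1115, so P(A) = 0.1115/(1+0.1115) ≈ 0.10.

P(A) = 0.10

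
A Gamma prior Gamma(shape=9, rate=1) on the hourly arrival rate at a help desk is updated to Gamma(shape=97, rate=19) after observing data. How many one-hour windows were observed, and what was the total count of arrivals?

n = 18 one-hour windows with total 88 arrivals

Gamma–Poisson conjugacy: posterior shape = α + Σxᵢ, posterior rate = β + n.
Matching: Σxᵢ = 97 − 9 = 88 and n = 19 − 1 = 18.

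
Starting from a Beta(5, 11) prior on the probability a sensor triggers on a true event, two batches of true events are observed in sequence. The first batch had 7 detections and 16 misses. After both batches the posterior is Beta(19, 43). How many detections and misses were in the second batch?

Sequential conjugate updates are equivalent to a single update on the pooled data, so total successes = posterior α − prior α and total failures = posterior β − prior β.
Total across both batches: 19−5=14 detections, 43−11=32 misses.
Subtract the first batch: 14−7=7 detections and 32−16=16 misses.

7 detections and 16 misses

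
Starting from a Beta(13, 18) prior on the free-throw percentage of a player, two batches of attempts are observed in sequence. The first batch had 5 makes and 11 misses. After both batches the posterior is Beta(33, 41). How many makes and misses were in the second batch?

15 makes and 12 misses

Because Beta–binomial updating is additive in the counts, the combined data contributed (α_post−α_prior, β_post−β_prior) successes and failures.
Total across both batches: 33−13=20 makes, 41−18=23 misses.
Subtract the first batch: 20−5=15 makes and 23−11=12 misses.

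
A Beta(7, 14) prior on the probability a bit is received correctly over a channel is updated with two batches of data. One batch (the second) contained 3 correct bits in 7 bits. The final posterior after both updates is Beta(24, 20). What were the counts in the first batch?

14 correct bits and 2 errors

Because Beta–binomial updating is additive in the counts, the combined data contributed (α_post−α_prior, β_post−β_prior) successes and failures.
Total across both batches: 24−7=17 correct bits, 20−14=6 errors.
Subtract the second batch: 17−3=14 correct bits and 6−4=2 errors.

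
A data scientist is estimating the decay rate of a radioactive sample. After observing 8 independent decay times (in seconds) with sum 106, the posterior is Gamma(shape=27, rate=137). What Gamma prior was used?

Gamma(shape=19, rate=31)

For an exponential likelihood with a Gamma(α, β) prior on the rate, n observations with total T give posterior Gamma(α+n, β+T).
So α = 27 − 8 = 19 and β = 137 − 106 = 31.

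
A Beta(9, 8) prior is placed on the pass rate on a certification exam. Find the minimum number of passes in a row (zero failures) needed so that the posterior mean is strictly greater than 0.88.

After k passes and 0 failures the posterior is Beta(9+k, 8), with mean (9+k)/(9+8+k).
Set (9+k)/(17+k) > 0.88 and solve: k > (0.88·17 − 9)/(1 − 0.88) = 49.667.
The smallest integer exceeding 49.667 is 50, and checking k=50: (59)/(67) = 0.8806 > 0.88.

k = 50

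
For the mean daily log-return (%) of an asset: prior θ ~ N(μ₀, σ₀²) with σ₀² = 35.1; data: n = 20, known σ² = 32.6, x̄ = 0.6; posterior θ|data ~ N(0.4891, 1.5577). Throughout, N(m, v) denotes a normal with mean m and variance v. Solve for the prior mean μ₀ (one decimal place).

μ₀ = -1.9

The posterior mean is a precision-weighted average: μ_n = (τ₀μ₀ + τ_data·x̄)/(τ₀+τ_data), with τ₀=1/σ₀² and τ_data=n/σ².
Here τ₀ = 1/35.1 = 0.028490 and τ_data = 20/32.6 = 0.613497, so τ_n = 0.641987.
Rearranging for μ₀: μ₀ = (μ_n·τ_n − τ_data·x̄)/τ₀ = (0.4891·0.641987 − 0.613497·0.6) / 0.028490 = -0.054102/0.028490 ≈ -1.9.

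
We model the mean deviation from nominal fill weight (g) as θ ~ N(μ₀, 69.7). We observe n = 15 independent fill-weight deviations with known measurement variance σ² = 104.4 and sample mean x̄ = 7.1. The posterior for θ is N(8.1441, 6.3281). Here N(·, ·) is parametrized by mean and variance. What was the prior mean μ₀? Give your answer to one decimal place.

μ₀ = 18.6

With known observation variance, the Normal–Normal posterior has precision τ_n = τ₀ + n/σ² and mean μ_n = (τ₀μ₀ + (n/σ²)x̄)/τ_n.
Here τ₀ = 1/69.7 = 0.014347 and τ_data = 15/104.4 = 0.143678, so τ_n = 0.158025.
Rearranging for μ₀: μ₀ = (μ_n·τ_n − τ_data·x̄)/τ₀ = (8.1441·0.158025 − 0.143678·7.1) / 0.014347 = 0.266858/0.014347 ≈ 18.6.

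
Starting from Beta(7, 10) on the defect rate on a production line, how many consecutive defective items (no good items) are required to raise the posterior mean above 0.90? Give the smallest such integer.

k = 84

After k defective items and 0 good items the posterior is Beta(7+k, 10), with mean (7+k)/(7+10+k).
Set (7+k)/(17+k) > 0.90 and solve: k > (0.90·17 − 7)/(1 − 0.90) = 83.000.
The smallest integer exceeding 83.000 is 84.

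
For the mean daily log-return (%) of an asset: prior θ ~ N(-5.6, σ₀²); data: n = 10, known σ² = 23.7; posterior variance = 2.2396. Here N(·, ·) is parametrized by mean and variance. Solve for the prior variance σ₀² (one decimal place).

σ₀² = 40.7

Posterior precision equals prior precision plus data precision: 1/σ_n² = 1/σ₀² + n/σ².
So 1/σ₀² = 1/2.2396 − 10/23.7 = 0.446508 − 0.421941 = 0.024567.
Hence σ₀² = 1/0.024567 ≈ 40.7.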